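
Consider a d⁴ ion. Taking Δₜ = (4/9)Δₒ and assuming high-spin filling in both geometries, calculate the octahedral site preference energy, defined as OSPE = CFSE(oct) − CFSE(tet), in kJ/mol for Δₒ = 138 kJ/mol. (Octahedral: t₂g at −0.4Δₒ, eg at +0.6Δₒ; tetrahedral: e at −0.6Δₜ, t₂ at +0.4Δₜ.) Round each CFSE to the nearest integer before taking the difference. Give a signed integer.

Octahedral high-spin t2g^3 e_g^1: CFSE = -0.6 × 138 = -83 kJ/mol.
Tetrahedral: e^2 t2^2, CFSE = 2(−0.6) + 2(+0.4) = -0.4Δₜ = -0.4 × (4/9) × 138 = -25 kJ/mol.
OSPE = -83 − (-25) = -58 kJ/mol.

-58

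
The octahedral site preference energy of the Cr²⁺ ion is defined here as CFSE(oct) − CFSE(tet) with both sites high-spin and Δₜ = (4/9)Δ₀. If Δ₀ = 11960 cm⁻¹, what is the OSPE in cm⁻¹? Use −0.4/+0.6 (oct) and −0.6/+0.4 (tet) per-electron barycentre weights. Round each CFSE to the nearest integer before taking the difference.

-5050

Cr is in group 6, so Cr²⁺ is d⁴ (6 − 2 = 4).
In an octahedral site d⁴ (HS) is t2g^3 e_g^1, giving CFSE(oct) = -0.6Δ₀ = -7176 cm⁻¹.
Tetrahedral: e^2 t2^2, CFSE = 2(−0.6) + 2(+0.4) = -0.4Δₜ = -0.4 × (4/9) × 11960 = -2126 cm⁻¹.
Subtracting, OSPE = -7176 − (-2126) = -5050 cm⁻¹.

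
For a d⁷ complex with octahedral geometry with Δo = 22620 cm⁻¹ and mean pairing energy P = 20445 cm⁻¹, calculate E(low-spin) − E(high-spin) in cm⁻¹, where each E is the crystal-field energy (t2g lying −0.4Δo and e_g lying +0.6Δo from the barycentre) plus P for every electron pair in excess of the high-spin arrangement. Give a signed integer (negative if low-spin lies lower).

-2175

In the high-spin limit (t2g^5 e_g^2) the orbital term is -0.8Δo = -18096 cm⁻¹, with no excess pairing.
Low-spin: t2g^6 e_g^1, orbital CFSE = -1.8Δo = -40716 cm⁻¹; plus 1 excess pair × P = +20445 cm⁻¹; total -20271 cm⁻¹.
The difference is -20271 − (-18096) = -2175 cm⁻¹, so low-spin lies lower.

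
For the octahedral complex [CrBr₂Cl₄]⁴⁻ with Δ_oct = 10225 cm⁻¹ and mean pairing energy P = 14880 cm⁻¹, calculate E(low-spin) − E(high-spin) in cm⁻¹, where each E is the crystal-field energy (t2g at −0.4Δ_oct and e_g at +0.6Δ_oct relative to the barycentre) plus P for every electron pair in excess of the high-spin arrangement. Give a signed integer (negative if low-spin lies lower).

Ligand charges: 2×(-1) from Br⁻ and 4×(-1) from Cl⁻ sum to -6; with overall charge -4, Cr is +2.
Cr is in group 6, so Cr²⁺ is d⁴ (6 − 2 = 4).
High-spin: t2g^3 e_g^1, CFSE = -0.6Δ_oct = -6135 cm⁻¹.
For low-spin the configuration is t2g^4 e_g^0: orbital energy -1.6 × 10225 = -16360 cm⁻¹, and 1 additional pair relative to high-spin adds 14880 cm⁻¹, giving -1480 cm⁻¹.
Thus E(LS) − E(HS) = 4655 cm⁻¹.

4655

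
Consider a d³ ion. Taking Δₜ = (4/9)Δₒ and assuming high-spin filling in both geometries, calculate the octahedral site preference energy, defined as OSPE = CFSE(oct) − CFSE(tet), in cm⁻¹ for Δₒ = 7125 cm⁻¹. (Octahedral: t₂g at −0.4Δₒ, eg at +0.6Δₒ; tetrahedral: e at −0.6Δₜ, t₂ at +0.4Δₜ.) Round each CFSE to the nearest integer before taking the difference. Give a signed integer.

-6017

In an octahedral site d³ (HS) is t₂g³ eg⁰, giving CFSE(oct) = -1.2Δₒ = -8550 cm⁻¹.
Tetrahedral e² t₂¹ gives -0.8Δₜ = -0.8 × (4/9) × 7125 = -2533 cm⁻¹.
OSPE = -8550 − (-2533) = -6017 cm⁻¹.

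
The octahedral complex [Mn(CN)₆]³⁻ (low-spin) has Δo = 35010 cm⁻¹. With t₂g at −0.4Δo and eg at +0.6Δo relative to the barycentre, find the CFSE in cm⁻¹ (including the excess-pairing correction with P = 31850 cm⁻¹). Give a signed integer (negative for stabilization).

-24166

Each CN⁻ contributes -1; 6 × (-1) = -6. With overall charge -3, Mn is in the +3 oxidation state.
Mn is in group 7, so Mn³⁺ is d⁴ (7 − 3 = 4).
The d⁴ electrons fill as t₂g⁴ eg⁰.
Orbital CFSE = 4(-0.4) + 0(0.6) = -1.6Δo = -1.6 × 35010 = -56016 cm⁻¹.
Pairing penalty: 1 pair vs 0 in the high-spin reference → 1 extra × P = 31850 cm⁻¹.
Net CFSE = -56016 + 31850 = -24166 cm⁻¹.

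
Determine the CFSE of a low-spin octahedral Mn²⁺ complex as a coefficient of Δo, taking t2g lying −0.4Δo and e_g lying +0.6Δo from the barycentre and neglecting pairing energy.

-2.0 Δo

Mn²⁺: group 7, so d-count = 7 − 2 = 5.
Configuration: t2g^5 e_g^0.
CFSE = 5(-0.4Δo) + 0(0.6Δo) = -2.0Δo + 0.0Δo = -2.0Δo.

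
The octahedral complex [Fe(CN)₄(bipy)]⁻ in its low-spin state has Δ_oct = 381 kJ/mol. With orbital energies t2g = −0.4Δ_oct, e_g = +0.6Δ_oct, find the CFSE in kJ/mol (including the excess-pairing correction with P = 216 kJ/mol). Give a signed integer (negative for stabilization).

-330

Ligand charges: 4×(-1) from CN⁻ and 1×(+0) from bipy sum to -4; with overall charge -1, Fe is +3.
Group 8 minus oxidation state +3 gives a d⁵ configuration for Fe³⁺.
Electron filling gives t2g^5 e_g^0.
CFSE(orbital) = 5×(-0.4Δ_oct) + 0×(0.6Δ_oct) = -2.0Δ_oct; with Δ_oct = 381 kJ/mol that is -762 kJ/mol.
Pairing penalty: 2 pairs vs 0 in the high-spin reference → 2 extra × P = 432 kJ/mol.
Overall CFSE = -762 + 432 = -330 kJ/mol.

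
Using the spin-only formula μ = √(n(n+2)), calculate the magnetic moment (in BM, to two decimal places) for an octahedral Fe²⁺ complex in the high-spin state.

Fe is in group 8, so Fe²⁺ is d⁶ (8 − 2 = 6).
Configuration: t₂g⁴ eg² → 4 unpaired electrons.
μ(spin-only) = √[4(4+2)] = √24 ≈ 4.90 BM.

4.90 BM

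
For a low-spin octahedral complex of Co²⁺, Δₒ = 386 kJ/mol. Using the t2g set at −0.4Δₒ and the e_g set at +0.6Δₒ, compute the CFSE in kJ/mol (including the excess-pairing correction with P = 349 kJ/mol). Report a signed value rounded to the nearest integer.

-346

Co is in group 9, so Co²⁺ is d⁷ (9 − 2 = 7).
The d⁷ electrons fill as t2g^6 e_g^1.
CFSE(orbital) = 6×(-0.4Δₒ) + 1×(0.6Δₒ) = -1.8Δₒ; with Δₒ = 386 kJ/mol that is -695 kJ/mol.
High-spin d⁷ would be t2g^5 e_g^2 with 2 pairs; low-spin has 3, so 1 excess pair costs +1P = +349 kJ/mol.
Net CFSE = -695 + 349 = -346 kJ/mol.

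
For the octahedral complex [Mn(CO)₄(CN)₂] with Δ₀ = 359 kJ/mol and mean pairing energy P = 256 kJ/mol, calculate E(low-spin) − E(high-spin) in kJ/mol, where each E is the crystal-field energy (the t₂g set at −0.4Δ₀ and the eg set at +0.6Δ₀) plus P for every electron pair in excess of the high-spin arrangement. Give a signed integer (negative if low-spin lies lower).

-206

Ligand charges: 4×(+0) from CO and 2×(-1) from CN⁻ sum to -2; with overall charge +0, Mn is +2.
Mn sits in group 7; removing 2 electrons leaves Mn²⁺ with 7 − 2 = 5 d electrons.
In the high-spin limit (t₂g³ eg²) the orbital term is 0.0Δ₀ = 0 kJ/mol, with no excess pairing.
For low-spin the configuration is t₂g⁵ eg⁰: orbital energy -2.0 × 359 = -718 kJ/mol, and 2 additional pairs relative to high-spin add 512 kJ/mol, giving -206 kJ/mol.
E(LS) − E(HS) = -206 − (0) = -206 kJ/mol.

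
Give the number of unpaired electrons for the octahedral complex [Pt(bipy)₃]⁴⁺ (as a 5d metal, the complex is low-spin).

0

bipy is neutral, so the +4 overall charge sits on Pt: oxidation state +4.
Group 10 minus oxidation state +4 gives a d⁶ configuration for Pt⁴⁺.
Configuration: t₂g⁶ eg⁰, giving 0 unpaired electrons.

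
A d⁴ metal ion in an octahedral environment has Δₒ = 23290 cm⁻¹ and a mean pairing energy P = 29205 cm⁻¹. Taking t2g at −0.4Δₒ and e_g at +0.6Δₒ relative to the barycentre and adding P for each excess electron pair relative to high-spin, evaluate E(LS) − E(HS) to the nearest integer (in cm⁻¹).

In the high-spin limit (t2g^3 e_g^1) the orbital term is -0.6Δₒ = -13974 cm⁻¹, with no excess pairing.
Low-spin t2g^4 e_g^0 gives -1.6Δₒ = -37264 cm⁻¹, but forming 1 extra pair costs 1P = 29205 cm⁻¹, so E(LS) = -37264 + 29205 = -8059 cm⁻¹.
The difference is -8059 − (-13974) = 5915 cm⁻¹, so high-spin lies lower.

5915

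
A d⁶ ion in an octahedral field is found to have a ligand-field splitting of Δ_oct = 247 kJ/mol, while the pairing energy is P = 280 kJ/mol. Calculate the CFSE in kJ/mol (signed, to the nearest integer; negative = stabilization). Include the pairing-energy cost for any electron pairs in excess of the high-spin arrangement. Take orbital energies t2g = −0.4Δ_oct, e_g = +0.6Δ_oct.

Since Δ_oct = 247 kJ/mol < P = 280 kJ/mol, the complex adopts the high-spin configuration.
Configuration: t2g^4 e_g^2.
Orbital CFSE = -0.4Δ_oct = -0.4 × 247 = -99 kJ/mol.
High-spin has no excess pairs, so no pairing correction applies.

-99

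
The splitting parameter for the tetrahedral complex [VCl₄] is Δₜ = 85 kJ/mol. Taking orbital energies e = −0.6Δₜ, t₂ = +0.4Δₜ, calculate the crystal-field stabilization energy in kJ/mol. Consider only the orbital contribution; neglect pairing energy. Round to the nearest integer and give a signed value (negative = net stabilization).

-51

Each Cl⁻ contributes -1; 4 × (-1) = -4. With overall charge +0, V is in the +4 oxidation state.
V is in group 5, so V⁴⁺ is d¹ (5 − 4 = 1).
Tetrahedral fields are weak (Δₜ ≈ 4/9 Δₒ), so electrons fill high-spin.
Configuration: e¹ t₂⁰.
CFSE(orbital) = 1×(-0.6Δₜ) + 0×(0.4Δₜ) = -0.6Δₜ; with Δₜ = 85 kJ/mol that is -51 kJ/mol.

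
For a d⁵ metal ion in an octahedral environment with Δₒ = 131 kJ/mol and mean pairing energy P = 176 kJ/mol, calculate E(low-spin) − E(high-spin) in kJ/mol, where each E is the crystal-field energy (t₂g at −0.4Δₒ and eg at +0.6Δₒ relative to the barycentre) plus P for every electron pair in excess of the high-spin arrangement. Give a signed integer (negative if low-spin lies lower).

High-spin d⁵ fills as t₂g³ eg² with CFSE 3(−0.4) + 2(+0.6) = 0.0Δₒ = 0 kJ/mol.
Low-spin t₂g⁵ eg⁰ gives -2.0Δₒ = -262 kJ/mol, but forming 2 extra pairs costs 2P = 352 kJ/mol, so E(LS) = -262 + 352 = 90 kJ/mol.
The difference is 90 − (0) = 90 kJ/mol, so high-spin lies lower.

90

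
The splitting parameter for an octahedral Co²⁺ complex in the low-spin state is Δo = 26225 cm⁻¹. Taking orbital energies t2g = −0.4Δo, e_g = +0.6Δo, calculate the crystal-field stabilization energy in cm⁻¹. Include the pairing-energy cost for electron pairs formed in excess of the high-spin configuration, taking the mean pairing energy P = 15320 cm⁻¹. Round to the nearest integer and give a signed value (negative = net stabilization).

-31885

Co sits in group 9; removing 2 electrons leaves Co²⁺ with 9 − 2 = 7 d electrons.
Electron filling gives t2g^6 e_g^1.
Orbital CFSE = 6(-0.4) + 1(0.6) = -1.8Δo = -1.8 × 26225 = -47205 cm⁻¹.
High-spin d⁷ would be t2g^5 e_g^2 with 2 pairs; low-spin has 3, so 1 excess pair costs +1P = +15320 cm⁻¹.
Net CFSE = -47205 + 15320 = -31885 cm⁻¹.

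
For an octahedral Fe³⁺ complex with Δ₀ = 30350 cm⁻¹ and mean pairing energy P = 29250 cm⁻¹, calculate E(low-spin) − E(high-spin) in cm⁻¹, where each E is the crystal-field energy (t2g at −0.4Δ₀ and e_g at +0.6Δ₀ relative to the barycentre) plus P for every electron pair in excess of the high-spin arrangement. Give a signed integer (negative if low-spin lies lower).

-2200

Fe³⁺: group 8, so d-count = 8 − 3 = 5.
In the high-spin limit (t2g^3 e_g^2) the orbital term is 0.0Δ₀ = 0 cm⁻¹, with no excess pairing.
Low-spin: t2g^5 e_g^0, orbital CFSE = -2.0Δ₀ = -60700 cm⁻¹; plus 2 excess pairs × P = +58500 cm⁻¹; total -2200 cm⁻¹.
E(LS) − E(HS) = -2200 − (0) = -2200 cm⁻¹.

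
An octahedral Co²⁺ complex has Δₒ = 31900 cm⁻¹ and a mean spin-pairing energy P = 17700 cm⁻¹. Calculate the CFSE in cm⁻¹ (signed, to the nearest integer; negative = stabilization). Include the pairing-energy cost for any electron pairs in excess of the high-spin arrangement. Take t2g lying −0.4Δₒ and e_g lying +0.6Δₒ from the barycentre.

Group 9 minus oxidation state +2 gives a d⁷ configuration for Co²⁺.
With Δₒ > P the complex is low-spin.
Configuration: t2g^6 e_g^1.
Orbital CFSE = -1.8Δₒ = -1.8 × 31900 = -57420 cm⁻¹.
Excess pairs vs high-spin: 3 − 2 = 1; pairing cost = +17700 cm⁻¹.
Net CFSE = -57420 + 17700 = -39720 cm⁻¹.

-39720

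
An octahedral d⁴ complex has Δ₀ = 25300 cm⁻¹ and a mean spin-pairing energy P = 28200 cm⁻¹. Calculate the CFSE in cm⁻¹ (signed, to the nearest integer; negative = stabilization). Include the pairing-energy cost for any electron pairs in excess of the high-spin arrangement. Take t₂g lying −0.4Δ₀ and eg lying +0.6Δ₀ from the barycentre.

Here Δ₀ < P (25300 < 28200), so the high-spin state is favoured.
Filling d⁴ accordingly: t₂g³ eg¹.
Orbital CFSE = -0.6Δ₀ = -0.6 × 25300 = -15180 cm⁻¹.
High-spin has no excess pairs, so no pairing correction applies.

-15180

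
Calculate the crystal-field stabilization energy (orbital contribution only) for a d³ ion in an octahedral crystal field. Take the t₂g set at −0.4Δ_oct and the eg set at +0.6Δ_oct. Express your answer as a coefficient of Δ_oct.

Configuration: t₂g³ eg⁰.
CFSE = 3(-0.4Δ_oct) + 0(0.6Δ_oct) = -1.2Δ_oct + 0.0Δ_oct = -1.2Δ_oct.

-1.2 Δ_oct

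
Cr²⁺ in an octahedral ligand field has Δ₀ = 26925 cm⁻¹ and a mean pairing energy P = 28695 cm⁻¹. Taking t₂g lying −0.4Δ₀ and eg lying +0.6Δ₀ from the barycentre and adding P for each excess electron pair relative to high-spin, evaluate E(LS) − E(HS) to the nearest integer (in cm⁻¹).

1770

Cr²⁺: group 6, so d-count = 6 − 2 = 4.
High-spin d⁴ fills as t₂g³ eg¹ with CFSE 3(−0.4) + 1(+0.6) = -0.6Δ₀ = -16155 cm⁻¹.
For low-spin the configuration is t₂g⁴ eg⁰: orbital energy -1.6 × 26925 = -43080 cm⁻¹, and 1 additional pair relative to high-spin adds 28695 cm⁻¹, giving -14385 cm⁻¹.
E(LS) − E(HS) = -14385 − (-16155) = 1770 cm⁻¹.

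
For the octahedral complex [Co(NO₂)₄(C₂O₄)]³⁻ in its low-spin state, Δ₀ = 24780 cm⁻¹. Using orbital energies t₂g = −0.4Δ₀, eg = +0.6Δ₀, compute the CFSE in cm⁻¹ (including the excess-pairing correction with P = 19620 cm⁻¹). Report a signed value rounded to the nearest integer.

-20232

Ligand charges: 4×(-1) from NO₂⁻ and 1×(-2) from C₂O₄²⁻ sum to -6; with overall charge -3, Co is +3.
Co sits in group 9; removing 3 electrons leaves Co³⁺ with 9 − 3 = 6 d electrons.
The d⁶ electrons fill as t₂g⁶ eg⁰.
The orbital stabilization is -2.4Δ₀ = -2.4 × 24780 = -59472 cm⁻¹.
Relative to high-spin t₂g⁴ eg² (1 paired), the low-spin configuration has 2 additional pairs, contributing +2 × 19620 = +39240 cm⁻¹.
Combining: -59472 + 39240 = -20232 cm⁻¹.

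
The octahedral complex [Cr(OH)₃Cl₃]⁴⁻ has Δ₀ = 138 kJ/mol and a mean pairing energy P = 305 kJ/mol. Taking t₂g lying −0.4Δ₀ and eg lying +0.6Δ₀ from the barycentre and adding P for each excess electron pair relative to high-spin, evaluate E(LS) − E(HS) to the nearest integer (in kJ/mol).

Ligand charges: 3×(-1) from OH⁻ and 3×(-1) from Cl⁻ sum to -6; with overall charge -4, Cr is +2.
Cr sits in group 6; removing 2 electrons leaves Cr²⁺ with 6 − 2 = 4 d electrons.
In the high-spin limit (t₂g³ eg¹) the orbital term is -0.6Δ₀ = -83 kJ/mol, with no excess pairing.
Low-spin: t₂g⁴ eg⁰, orbital CFSE = -1.6Δ₀ = -221 kJ/mol; plus 1 excess pair × P = +305 kJ/mol; total 84 kJ/mol.
E(LS) − E(HS) = 84 − (-83) = 167 kJ/mol.

167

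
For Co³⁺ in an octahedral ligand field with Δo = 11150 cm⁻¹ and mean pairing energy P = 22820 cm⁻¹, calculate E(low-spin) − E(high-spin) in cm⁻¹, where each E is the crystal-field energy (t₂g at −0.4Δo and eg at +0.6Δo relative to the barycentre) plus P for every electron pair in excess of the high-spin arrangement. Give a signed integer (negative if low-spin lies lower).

Group 9 minus oxidation state +3 gives a d⁶ configuration for Co³⁺.
In the high-spin limit (t₂g⁴ eg²) the orbital term is -0.4Δo = -4460 cm⁻¹, with no excess pairing.
Low-spin: t₂g⁶ eg⁰, orbital CFSE = -2.4Δo = -26760 cm⁻¹; plus 2 excess pairs × P = +45640 cm⁻¹; total 18880 cm⁻¹.
E(LS) − E(HS) = 18880 − (-4460) = 23340 cm⁻¹.

23340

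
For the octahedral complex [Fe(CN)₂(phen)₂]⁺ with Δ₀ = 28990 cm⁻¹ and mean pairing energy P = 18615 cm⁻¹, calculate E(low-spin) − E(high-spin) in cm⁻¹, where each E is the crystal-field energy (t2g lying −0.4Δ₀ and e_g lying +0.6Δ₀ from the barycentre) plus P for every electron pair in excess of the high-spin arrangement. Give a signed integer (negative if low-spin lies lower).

-20750

Ligand charges: 2×(-1) from CN⁻ and 2×(+0) from phen sum to -2; with overall charge +1, Fe is +3.
Fe³⁺: group 8, so d-count = 8 − 3 = 5.
High-spin: t2g^3 e_g^2, CFSE = 0.0Δ₀ = 0 cm⁻¹.
Low-spin t2g^5 e_g^0 gives -2.0Δ₀ = -57980 cm⁻¹, but forming 2 extra pairs costs 2P = 37230 cm⁻¹, so E(LS) = -57980 + 37230 = -20750 cm⁻¹.
The difference is -20750 − (0) = -20750 cm⁻¹, so low-spin lies lower.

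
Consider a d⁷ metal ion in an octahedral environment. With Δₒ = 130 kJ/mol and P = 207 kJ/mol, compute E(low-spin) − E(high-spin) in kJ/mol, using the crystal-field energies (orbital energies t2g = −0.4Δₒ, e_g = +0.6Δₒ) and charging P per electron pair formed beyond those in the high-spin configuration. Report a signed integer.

77

High-spin: t2g^5 e_g^2, CFSE = -0.8Δₒ = -104 kJ/mol.
Low-spin t2g^6 e_g^1 gives -1.8Δₒ = -234 kJ/mol, but forming 1 extra pair costs 1P = 207 kJ/mol, so E(LS) = -234 + 207 = -27 kJ/mol.
The difference is -27 − (-104) = 77 kJ/mol, so high-spin lies lower.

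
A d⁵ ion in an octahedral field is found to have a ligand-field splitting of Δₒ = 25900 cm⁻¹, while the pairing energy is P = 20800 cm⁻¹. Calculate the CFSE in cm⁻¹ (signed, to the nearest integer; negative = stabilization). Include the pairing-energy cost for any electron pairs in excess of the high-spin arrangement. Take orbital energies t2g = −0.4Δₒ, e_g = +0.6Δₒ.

-10200

Here Δₒ > P (25900 > 20800), so the low-spin state is favoured.
That gives t2g^5 e_g^0.
Orbital CFSE = -2.0Δₒ = -2.0 × 25900 = -51800 cm⁻¹.
Excess pairs vs high-spin: 2 − 0 = 2; pairing cost = +41600 cm⁻¹.
Net CFSE = -51800 + 41600 = -10200 cm⁻¹.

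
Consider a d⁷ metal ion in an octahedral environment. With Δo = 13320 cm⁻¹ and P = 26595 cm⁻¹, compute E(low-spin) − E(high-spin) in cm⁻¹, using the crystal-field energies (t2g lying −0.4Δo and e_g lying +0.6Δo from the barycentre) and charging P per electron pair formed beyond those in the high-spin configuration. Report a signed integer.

High-spin d⁷ fills as t2g^5 e_g^2 with CFSE 5(−0.4) + 2(+0.6) = -0.8Δo = -10656 cm⁻¹.
Low-spin: t2g^6 e_g^1, orbital CFSE = -1.8Δo = -23976 cm⁻¹; plus 1 excess pair × P = +26595 cm⁻¹; total 2619 cm⁻¹.
Thus E(LS) − E(HS) = 13275 cm⁻¹.

13275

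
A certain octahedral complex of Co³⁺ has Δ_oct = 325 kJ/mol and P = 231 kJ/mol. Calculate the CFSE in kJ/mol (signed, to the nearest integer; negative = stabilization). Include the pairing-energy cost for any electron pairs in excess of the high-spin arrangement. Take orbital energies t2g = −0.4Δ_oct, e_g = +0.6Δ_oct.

Co is in group 9, so Co³⁺ is d⁶ (9 − 3 = 6).
With Δ_oct > P the complex is low-spin.
Configuration: t2g^6 e_g^0.
Orbital CFSE = -2.4Δ_oct = -2.4 × 325 = -780 kJ/mol.
Excess pairs vs high-spin: 3 − 1 = 2; pairing cost = +462 kJ/mol.
Net CFSE = -780 + 462 = -318 kJ/mol.

-318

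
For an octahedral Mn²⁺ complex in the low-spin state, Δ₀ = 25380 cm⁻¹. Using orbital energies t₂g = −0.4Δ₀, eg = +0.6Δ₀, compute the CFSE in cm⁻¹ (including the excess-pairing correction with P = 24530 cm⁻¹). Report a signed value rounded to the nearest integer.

Mn is in group 7, so Mn²⁺ is d⁵ (7 − 2 = 5).
Electron filling gives t₂g⁵ eg⁰.
The orbital stabilization is -2.0Δ₀ = -2.0 × 25380 = -50760 cm⁻¹.
High-spin d⁵ would be t₂g³ eg² with 0 pairs; low-spin has 2, so 2 excess pairs cost +2P = +49060 cm⁻¹.
Overall CFSE = -50760 + 49060 = -1700 cm⁻¹.

-1700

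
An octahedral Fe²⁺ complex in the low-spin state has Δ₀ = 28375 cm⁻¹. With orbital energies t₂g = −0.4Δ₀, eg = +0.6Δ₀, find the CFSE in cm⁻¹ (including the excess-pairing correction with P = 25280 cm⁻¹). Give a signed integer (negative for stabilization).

Fe²⁺: group 8, so d-count = 8 − 2 = 6.
Configuration: t₂g⁶ eg⁰.
The orbital stabilization is -2.4Δ₀ = -2.4 × 28375 = -68100 cm⁻¹.
Pairing penalty: 3 pairs vs 1 in the high-spin reference → 2 extra × P = 50560 cm⁻¹.
Combining: -68100 + 50560 = -17540 cm⁻¹.

-17540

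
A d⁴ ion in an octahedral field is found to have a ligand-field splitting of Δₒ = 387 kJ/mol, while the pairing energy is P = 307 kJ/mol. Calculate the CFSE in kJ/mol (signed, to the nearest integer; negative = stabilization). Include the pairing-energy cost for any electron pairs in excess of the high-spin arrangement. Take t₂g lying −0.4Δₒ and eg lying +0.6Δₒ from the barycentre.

Since Δₒ = 387 kJ/mol > P = 307 kJ/mol, the complex adopts the low-spin configuration.
That gives t₂g⁴ eg⁰.
Orbital CFSE = -1.6Δₒ = -1.6 × 387 = -619 kJ/mol.
Excess pairs vs high-spin: 1 − 0 = 1; pairing cost = +307 kJ/mol.
Net CFSE = -619 + 307 = -312 kJ/mol.

-312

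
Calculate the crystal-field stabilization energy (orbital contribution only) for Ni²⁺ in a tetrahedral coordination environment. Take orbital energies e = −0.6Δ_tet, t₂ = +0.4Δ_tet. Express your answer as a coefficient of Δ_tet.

-0.8 Δ_tet

Group 10 minus oxidation state +2 gives a d⁸ configuration for Ni²⁺.
Tetrahedral fields are weak (Δₜ ≈ 4/9 Δₒ), so electrons fill high-spin.
Configuration: e⁴ t₂⁴.
CFSE = 4(-0.6Δ_tet) + 4(0.4Δ_tet) = -2.4Δ_tet + 1.6Δ_tet = -0.8Δ_tet.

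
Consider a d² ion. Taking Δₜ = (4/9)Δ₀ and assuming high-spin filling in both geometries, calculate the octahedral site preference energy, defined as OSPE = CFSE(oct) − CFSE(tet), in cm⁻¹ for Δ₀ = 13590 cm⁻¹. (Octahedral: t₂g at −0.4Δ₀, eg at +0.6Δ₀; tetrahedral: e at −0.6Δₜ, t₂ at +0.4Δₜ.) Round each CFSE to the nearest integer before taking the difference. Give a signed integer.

In an octahedral site d² (HS) is t₂g² eg⁰, giving CFSE(oct) = -0.8Δ₀ = -10872 cm⁻¹.
In a tetrahedral site the filling is e² t₂⁰: CFSE(tet) = -1.2Δₜ = -1.2 × (4/9)(13590) = -7248 cm⁻¹.
OSPE = -10872 − (-7248) = -3624 cm⁻¹.

-3624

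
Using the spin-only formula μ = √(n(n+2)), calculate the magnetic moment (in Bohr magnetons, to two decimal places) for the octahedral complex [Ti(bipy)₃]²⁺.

bipy is neutral, so the +2 overall charge sits on Ti: oxidation state +2.
Ti sits in group 4; removing 2 electrons leaves Ti²⁺ with 4 − 2 = 2 d electrons.
For octahedral d² the high- and low-spin configurations coincide.
Configuration: t₂g² eg⁰ → 2 unpaired electrons.
μ(spin-only) = √[2(2+2)] = √8 ≈ 2.83 Bohr magnetons.

2.83 Bohr magnetons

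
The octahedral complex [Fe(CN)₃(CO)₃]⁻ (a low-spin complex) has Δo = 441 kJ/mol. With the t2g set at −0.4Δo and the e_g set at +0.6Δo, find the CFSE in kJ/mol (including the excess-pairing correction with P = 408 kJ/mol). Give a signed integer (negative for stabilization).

Ligand charges: 3×(-1) from CN⁻ and 3×(+0) from CO sum to -3; with overall charge -1, Fe is +2.
Group 8 minus oxidation state +2 gives a d⁶ configuration for Fe²⁺.
The d⁶ electrons fill as t2g^6 e_g^0.
The orbital stabilization is -2.4Δo = -2.4 × 441 = -1058 kJ/mol.
Relative to high-spin t2g^4 e_g^2 (1 paired), the low-spin configuration has 2 additional pairs, contributing +2 × 408 = +816 kJ/mol.
Overall CFSE = -1058 + 816 = -242 kJ/mol.

-242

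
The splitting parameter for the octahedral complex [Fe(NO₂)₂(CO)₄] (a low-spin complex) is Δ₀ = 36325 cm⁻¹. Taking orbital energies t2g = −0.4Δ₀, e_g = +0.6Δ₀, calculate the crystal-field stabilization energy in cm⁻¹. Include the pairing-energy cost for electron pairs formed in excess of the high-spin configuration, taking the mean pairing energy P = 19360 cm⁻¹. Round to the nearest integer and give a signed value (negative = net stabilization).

-48460

Ligand charges: 2×(-1) from NO₂⁻ and 4×(+0) from CO sum to -2; with overall charge +0, Fe is +2.
Fe²⁺: group 8, so d-count = 8 − 2 = 6.
Configuration: t2g^6 e_g^0.
Orbital CFSE = 6(-0.4) + 0(0.6) = -2.4Δ₀ = -2.4 × 36325 = -87180 cm⁻¹.
Relative to high-spin t2g^4 e_g^2 (1 paired), the low-spin configuration has 2 additional pairs, contributing +2 × 19360 = +38720 cm⁻¹.
Overall CFSE = -87180 + 38720 = -48460 cm⁻¹.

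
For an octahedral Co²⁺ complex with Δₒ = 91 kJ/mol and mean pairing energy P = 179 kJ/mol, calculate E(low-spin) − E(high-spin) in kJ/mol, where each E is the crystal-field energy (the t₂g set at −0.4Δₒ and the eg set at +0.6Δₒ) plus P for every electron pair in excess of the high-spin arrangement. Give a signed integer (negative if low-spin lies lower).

Co²⁺: group 9, so d-count = 9 − 2 = 7.
High-spin: t₂g⁵ eg², CFSE = -0.8Δₒ = -73 kJ/mol.
Low-spin t₂g⁶ eg¹ gives -1.8Δₒ = -164 kJ/mol, but forming 1 extra pair costs 1P = 179 kJ/mol, so E(LS) = -164 + 179 = 15 kJ/mol.
Thus E(LS) − E(HS) = 88 kJ/mol.

88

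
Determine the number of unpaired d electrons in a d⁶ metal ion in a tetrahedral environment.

Tetrahedral fields are weak (Δₜ ≈ 4/9 Δₒ), so electrons fill high-spin.
Configuration: e³ t₂³, giving 4 unpaired electrons.

4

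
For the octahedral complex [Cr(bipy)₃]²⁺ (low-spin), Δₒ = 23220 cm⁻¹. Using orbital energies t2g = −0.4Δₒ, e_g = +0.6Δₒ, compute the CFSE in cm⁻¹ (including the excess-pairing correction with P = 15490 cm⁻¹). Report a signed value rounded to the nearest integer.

-21662

bipy is neutral, so the +2 overall charge sits on Cr: oxidation state +2.
Cr sits in group 6; removing 2 electrons leaves Cr²⁺ with 6 − 2 = 4 d electrons.
Electron filling gives t2g^4 e_g^0.
CFSE(orbital) = 4×(-0.4Δₒ) + 0×(0.6Δₒ) = -1.6Δₒ; with Δₒ = 23220 cm⁻¹ that is -37152 cm⁻¹.
Pairing penalty: 1 pair vs 0 in the high-spin reference → 1 extra × P = 15490 cm⁻¹.
Combining: -37152 + 15490 = -21662 cm⁻¹.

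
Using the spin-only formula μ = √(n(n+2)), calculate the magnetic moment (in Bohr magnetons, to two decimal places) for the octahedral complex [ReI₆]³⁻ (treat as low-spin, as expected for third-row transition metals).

Each I⁻ contributes -1; 6 × (-1) = -6. With overall charge -3, Re is in the +3 oxidation state.
Re is in group 7, so Re³⁺ is d⁴ (7 − 3 = 4).
Configuration: t2g^4 e_g^0 → 2 unpaired electrons.
μ(spin-only) = √[2(2+2)] = √8 ≈ 2.83 Bohr magnetons.

2.83 Bohr magnetons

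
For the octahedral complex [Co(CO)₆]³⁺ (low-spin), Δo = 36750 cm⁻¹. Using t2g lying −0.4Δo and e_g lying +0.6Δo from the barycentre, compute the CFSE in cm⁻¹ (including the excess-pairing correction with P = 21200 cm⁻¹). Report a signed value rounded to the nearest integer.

-45800

CO is neutral, so the +3 overall charge sits on Co: oxidation state +3.
Co is in group 9, so Co³⁺ is d⁶ (9 − 3 = 6).
The d⁶ electrons fill as t2g^6 e_g^0.
The orbital stabilization is -2.4Δo = -2.4 × 36750 = -88200 cm⁻¹.
Pairing penalty: 3 pairs vs 1 in the high-spin reference → 2 extra × P = 42400 cm⁻¹.
Overall CFSE = -88200 + 42400 = -45800 cm⁻¹.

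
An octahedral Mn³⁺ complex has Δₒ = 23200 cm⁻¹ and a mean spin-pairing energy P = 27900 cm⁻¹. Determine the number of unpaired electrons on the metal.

Group 7 minus oxidation state +3 gives a d⁴ configuration for Mn³⁺.
With Δₒ < P the complex is high-spin.
That gives t₂g³ eg¹.
Unpaired electrons: 4.

4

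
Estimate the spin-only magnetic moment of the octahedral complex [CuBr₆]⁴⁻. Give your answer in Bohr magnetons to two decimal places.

Each Br⁻ contributes -1; 6 × (-1) = -6. With overall charge -4, Cu is in the +2 oxidation state.
Group 11 minus oxidation state +2 gives a d⁹ configuration for Cu²⁺.
Configuration: t₂g⁶ eg³ → 1 unpaired electron.
μ(spin-only) = √[1(1+2)] = √3 ≈ 1.73 Bohr magnetons.

1.73 Bohr magnetons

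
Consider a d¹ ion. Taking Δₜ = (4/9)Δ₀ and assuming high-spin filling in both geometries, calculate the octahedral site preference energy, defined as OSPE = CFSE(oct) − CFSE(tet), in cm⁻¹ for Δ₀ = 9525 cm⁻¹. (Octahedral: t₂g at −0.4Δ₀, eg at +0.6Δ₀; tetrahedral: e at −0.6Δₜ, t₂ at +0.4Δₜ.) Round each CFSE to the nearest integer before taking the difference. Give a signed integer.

-1270

Octahedral high-spin t2g^1 e_g^0: CFSE = -0.4 × 9525 = -3810 cm⁻¹.
Tetrahedral: e^1 t2^0, CFSE = 1(−0.6) + 0(+0.4) = -0.6Δₜ = -0.6 × (4/9) × 9525 = -2540 cm⁻¹.
OSPE = CFSE(oct) − CFSE(tet) = -3810 − (-2540) = -1270 cm⁻¹.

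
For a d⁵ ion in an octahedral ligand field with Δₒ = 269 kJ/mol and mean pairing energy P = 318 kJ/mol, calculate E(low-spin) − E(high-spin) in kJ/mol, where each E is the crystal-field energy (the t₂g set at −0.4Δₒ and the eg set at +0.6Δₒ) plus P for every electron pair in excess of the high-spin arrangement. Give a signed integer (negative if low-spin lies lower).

98

In the high-spin limit (t₂g³ eg²) the orbital term is 0.0Δₒ = 0 kJ/mol, with no excess pairing.
Low-spin: t₂g⁵ eg⁰, orbital CFSE = -2.0Δₒ = -538 kJ/mol; plus 2 excess pairs × P = +636 kJ/mol; total 98 kJ/mol.
The difference is 98 − (0) = 98 kJ/mol, so high-spin lies lower.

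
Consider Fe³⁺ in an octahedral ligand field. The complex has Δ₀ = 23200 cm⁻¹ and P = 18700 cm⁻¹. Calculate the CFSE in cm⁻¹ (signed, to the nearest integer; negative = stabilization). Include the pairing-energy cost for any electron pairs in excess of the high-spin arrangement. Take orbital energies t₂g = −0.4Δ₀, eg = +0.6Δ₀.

Fe³⁺: group 8, so d-count = 8 − 3 = 5.
Since Δ₀ = 23200 cm⁻¹ > P = 18700 cm⁻¹, the complex adopts the low-spin configuration.
Filling d⁵ accordingly: t₂g⁵ eg⁰.
Orbital CFSE = -2.0Δ₀ = -2.0 × 23200 = -46400 cm⁻¹.
Excess pairs vs high-spin: 2 − 0 = 2; pairing cost = +37400 cm⁻¹.
Net CFSE = -46400 + 37400 = -9000 cm⁻¹.

-9000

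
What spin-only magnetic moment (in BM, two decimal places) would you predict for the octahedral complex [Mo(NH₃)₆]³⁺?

NH₃ is neutral, so the +3 overall charge sits on Mo: oxidation state +3.
Mo sits in group 6; removing 3 electrons leaves Mo³⁺ with 6 − 3 = 3 d electrons.
Configuration: t2g^3 e_g^0 → 3 unpaired electrons.
μ(spin-only) = √[3(3+2)] = √15 ≈ 3.87 BM.

3.87 BM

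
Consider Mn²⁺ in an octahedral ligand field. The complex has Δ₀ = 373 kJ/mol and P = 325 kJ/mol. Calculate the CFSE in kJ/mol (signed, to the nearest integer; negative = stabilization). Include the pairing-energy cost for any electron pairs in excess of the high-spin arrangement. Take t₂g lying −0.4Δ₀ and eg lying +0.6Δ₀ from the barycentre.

-96

Mn is in group 7, so Mn²⁺ is d⁵ (7 − 2 = 5).
Here Δ₀ > P (373 > 325), so the low-spin state is favoured.
That gives t₂g⁵ eg⁰.
Orbital CFSE = -2.0Δ₀ = -2.0 × 373 = -746 kJ/mol.
Excess pairs vs high-spin: 2 − 0 = 2; pairing cost = +650 kJ/mol.
Net CFSE = -746 + 650 = -96 kJ/mol.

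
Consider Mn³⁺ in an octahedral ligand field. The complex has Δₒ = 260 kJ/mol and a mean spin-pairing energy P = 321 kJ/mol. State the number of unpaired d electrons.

Group 7 minus oxidation state +3 gives a d⁴ configuration for Mn³⁺.
Since Δₒ = 260 kJ/mol < P = 321 kJ/mol, the complex adopts the high-spin configuration.
Filling d⁴ accordingly: t₂g³ eg¹.
Unpaired electrons: 4.

4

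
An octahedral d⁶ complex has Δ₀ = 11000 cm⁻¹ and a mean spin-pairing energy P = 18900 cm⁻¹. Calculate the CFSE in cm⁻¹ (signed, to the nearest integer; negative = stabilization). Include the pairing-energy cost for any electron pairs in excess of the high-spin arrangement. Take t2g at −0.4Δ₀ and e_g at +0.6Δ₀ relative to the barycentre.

-4400

Since Δ₀ = 11000 cm⁻¹ < P = 18900 cm⁻¹, the complex adopts the high-spin configuration.
Filling d⁶ accordingly: t2g^4 e_g^2.
Orbital CFSE = -0.4Δ₀ = -0.4 × 11000 = -4400 cm⁻¹.
High-spin has no excess pairs, so no pairing correction applies.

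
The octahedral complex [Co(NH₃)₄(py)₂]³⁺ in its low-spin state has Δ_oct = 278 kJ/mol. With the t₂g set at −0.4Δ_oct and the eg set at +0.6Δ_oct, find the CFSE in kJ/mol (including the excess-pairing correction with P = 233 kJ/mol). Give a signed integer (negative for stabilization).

Ligand charges: 4×(+0) from NH₃ and 2×(+0) from py sum to +0; with overall charge +3, Co is +3.
Group 9 minus oxidation state +3 gives a d⁶ configuration for Co³⁺.
Electron filling gives t₂g⁶ eg⁰.
Orbital CFSE = 6(-0.4) + 0(0.6) = -2.4Δ_oct = -2.4 × 278 = -667 kJ/mol.
Pairing penalty: 3 pairs vs 1 in the high-spin reference → 2 extra × P = 466 kJ/mol.
Combining: -667 + 466 = -201 kJ/mol.

-201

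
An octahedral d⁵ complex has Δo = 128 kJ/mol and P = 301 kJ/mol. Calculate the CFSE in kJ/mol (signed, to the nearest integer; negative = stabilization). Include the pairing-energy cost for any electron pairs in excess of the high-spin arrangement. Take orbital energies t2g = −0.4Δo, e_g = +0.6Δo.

Since Δo = 128 kJ/mol < P = 301 kJ/mol, the complex adopts the high-spin configuration.
That gives t2g^3 e_g^2.
Orbital CFSE = 0.0Δo = 0.0 × 128 = 0 kJ/mol.
High-spin has no excess pairs, so no pairing correction applies.

0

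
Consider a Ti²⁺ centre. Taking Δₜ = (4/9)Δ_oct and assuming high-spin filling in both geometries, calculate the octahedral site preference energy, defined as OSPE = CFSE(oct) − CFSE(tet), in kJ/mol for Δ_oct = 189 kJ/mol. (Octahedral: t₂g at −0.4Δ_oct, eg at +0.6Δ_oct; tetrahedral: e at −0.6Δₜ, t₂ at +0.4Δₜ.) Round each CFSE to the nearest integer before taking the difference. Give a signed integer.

Ti²⁺: group 4, so d-count = 4 − 2 = 2.
Octahedral high-spin t₂g² eg⁰: CFSE = -0.8 × 189 = -151 kJ/mol.
Tetrahedral: e² t₂⁰, CFSE = 2(−0.6) + 0(+0.4) = -1.2Δₜ = -1.2 × (4/9) × 189 = -101 kJ/mol.
Subtracting, OSPE = -151 − (-101) = -50 kJ/mol.

-50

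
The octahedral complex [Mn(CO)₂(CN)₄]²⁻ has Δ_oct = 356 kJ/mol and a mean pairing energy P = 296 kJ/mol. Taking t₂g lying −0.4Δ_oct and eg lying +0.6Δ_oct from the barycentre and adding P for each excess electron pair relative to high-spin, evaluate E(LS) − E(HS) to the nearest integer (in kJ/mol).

-120

Ligand charges: 2×(+0) from CO and 4×(-1) from CN⁻ sum to -4; with overall charge -2, Mn is +2.
Mn²⁺: group 7, so d-count = 7 − 2 = 5.
High-spin: t₂g³ eg², CFSE = 0.0Δ_oct = 0 kJ/mol.
Low-spin: t₂g⁵ eg⁰, orbital CFSE = -2.0Δ_oct = -712 kJ/mol; plus 2 excess pairs × P = +592 kJ/mol; total -120 kJ/mol.
The difference is -120 − (0) = -120 kJ/mol, so low-spin lies lower.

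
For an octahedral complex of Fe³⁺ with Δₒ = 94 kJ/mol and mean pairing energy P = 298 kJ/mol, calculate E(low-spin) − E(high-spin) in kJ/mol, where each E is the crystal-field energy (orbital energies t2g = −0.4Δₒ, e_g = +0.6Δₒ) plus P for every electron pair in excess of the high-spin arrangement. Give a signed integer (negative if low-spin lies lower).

Group 8 minus oxidation state +3 gives a d⁵ configuration for Fe³⁺.
In the high-spin limit (t2g^3 e_g^2) the orbital term is 0.0Δₒ = 0 kJ/mol, with no excess pairing.
Low-spin: t2g^5 e_g^0, orbital CFSE = -2.0Δₒ = -188 kJ/mol; plus 2 excess pairs × P = +596 kJ/mol; total 408 kJ/mol.
The difference is 408 − (0) = 408 kJ/mol, so high-spin lies lower.

408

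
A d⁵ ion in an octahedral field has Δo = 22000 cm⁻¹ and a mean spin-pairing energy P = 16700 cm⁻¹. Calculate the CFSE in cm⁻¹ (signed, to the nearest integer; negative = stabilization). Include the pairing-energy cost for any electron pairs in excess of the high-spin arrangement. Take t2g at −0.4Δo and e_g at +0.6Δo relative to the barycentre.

-10600

Δo > P, so pairing is preferred: the ground state is low-spin.
Configuration: t2g^5 e_g^0.
Orbital CFSE = -2.0Δo = -2.0 × 22000 = -44000 cm⁻¹.
Excess pairs vs high-spin: 2 − 0 = 2; pairing cost = +33400 cm⁻¹.
Net CFSE = -44000 + 33400 = -10600 cm⁻¹.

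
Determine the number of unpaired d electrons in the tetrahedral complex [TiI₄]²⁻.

2

Each I⁻ contributes -1; 4 × (-1) = -4. With overall charge -2, Ti is in the +2 oxidation state.
Ti is in group 4, so Ti²⁺ is d² (4 − 2 = 2).
Tetrahedral fields are weak (Δₜ ≈ 4/9 Δₒ), so electrons fill high-spin.
Configuration: e² t₂⁰, giving 2 unpaired electrons.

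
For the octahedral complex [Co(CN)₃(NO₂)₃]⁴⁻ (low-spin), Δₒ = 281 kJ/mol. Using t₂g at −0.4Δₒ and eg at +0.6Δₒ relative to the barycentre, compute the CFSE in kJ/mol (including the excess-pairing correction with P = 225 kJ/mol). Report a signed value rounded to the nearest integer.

-281

Ligand charges: 3×(-1) from CN⁻ and 3×(-1) from NO₂⁻ sum to -6; with overall charge -4, Co is +2.
Co sits in group 9; removing 2 electrons leaves Co²⁺ with 9 − 2 = 7 d electrons.
Configuration: t₂g⁶ eg¹.
CFSE(orbital) = 6×(-0.4Δₒ) + 1×(0.6Δₒ) = -1.8Δₒ; with Δₒ = 281 kJ/mol that is -506 kJ/mol.
High-spin d⁷ would be t₂g⁵ eg² with 2 pairs; low-spin has 3, so 1 excess pair costs +1P = +225 kJ/mol.
Net CFSE = -506 + 225 = -281 kJ/mol.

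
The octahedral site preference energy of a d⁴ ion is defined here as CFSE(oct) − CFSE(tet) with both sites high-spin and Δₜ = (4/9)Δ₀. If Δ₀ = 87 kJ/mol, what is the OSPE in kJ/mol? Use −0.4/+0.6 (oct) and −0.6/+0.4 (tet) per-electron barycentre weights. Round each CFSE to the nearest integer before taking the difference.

-37

In an octahedral site d⁴ (HS) is t₂g³ eg¹, giving CFSE(oct) = -0.6Δ₀ = -52 kJ/mol.
In a tetrahedral site the filling is e² t₂²: CFSE(tet) = -0.4Δₜ = -0.4 × (4/9)(87) = -15 kJ/mol.
Subtracting, OSPE = -52 − (-15) = -37 kJ/mol.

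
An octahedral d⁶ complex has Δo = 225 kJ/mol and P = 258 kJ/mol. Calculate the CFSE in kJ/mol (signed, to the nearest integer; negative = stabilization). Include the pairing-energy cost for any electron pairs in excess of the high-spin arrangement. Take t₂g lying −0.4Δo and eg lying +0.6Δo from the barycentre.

Since Δo = 225 kJ/mol < P = 258 kJ/mol, the complex adopts the high-spin configuration.
That gives t₂g⁴ eg².
Orbital CFSE = -0.4Δo = -0.4 × 225 = -90 kJ/mol.
High-spin has no excess pairs, so no pairing correction applies.

-90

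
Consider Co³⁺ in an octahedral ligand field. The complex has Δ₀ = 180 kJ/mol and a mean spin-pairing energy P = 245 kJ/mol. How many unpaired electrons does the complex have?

Co³⁺: group 9, so d-count = 9 − 3 = 6.
Here Δ₀ < P (180 < 245), so the high-spin state is favoured.
That gives t2g^4 e_g^2.
Unpaired electrons: 4.

4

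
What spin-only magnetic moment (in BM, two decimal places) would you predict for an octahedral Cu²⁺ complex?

1.73 BM

Cu is in group 11, so Cu²⁺ is d⁹ (11 − 2 = 9).
For octahedral d⁹ the high- and low-spin configurations coincide.
Configuration: t₂g⁶ eg³ → 1 unpaired electron.
μ(spin-only) = √[1(1+2)] = √3 ≈ 1.73 BM.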